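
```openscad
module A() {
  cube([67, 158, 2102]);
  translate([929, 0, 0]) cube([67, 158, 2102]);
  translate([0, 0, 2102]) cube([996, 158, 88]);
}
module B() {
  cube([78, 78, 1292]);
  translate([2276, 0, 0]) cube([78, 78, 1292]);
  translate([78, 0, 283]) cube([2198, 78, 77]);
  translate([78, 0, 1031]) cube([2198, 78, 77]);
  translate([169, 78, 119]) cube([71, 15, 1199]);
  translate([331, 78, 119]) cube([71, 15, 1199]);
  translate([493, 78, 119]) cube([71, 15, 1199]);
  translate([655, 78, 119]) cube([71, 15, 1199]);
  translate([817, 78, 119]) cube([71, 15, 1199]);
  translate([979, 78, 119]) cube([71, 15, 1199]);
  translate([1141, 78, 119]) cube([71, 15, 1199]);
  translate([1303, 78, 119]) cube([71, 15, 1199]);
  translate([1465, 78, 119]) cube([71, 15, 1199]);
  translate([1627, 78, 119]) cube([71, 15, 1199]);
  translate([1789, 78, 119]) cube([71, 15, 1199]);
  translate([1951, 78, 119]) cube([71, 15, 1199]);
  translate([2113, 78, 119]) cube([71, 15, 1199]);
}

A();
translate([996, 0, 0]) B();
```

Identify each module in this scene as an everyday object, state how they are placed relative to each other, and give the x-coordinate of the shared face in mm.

A is a door frame. B is a fence section. The fence section is against the door frame's +x side, with their −y faces flush. The x-coordinate of the shared face is 996 mm.

The door frame's +x face and the fence section's −x face are both at x = 996 mm.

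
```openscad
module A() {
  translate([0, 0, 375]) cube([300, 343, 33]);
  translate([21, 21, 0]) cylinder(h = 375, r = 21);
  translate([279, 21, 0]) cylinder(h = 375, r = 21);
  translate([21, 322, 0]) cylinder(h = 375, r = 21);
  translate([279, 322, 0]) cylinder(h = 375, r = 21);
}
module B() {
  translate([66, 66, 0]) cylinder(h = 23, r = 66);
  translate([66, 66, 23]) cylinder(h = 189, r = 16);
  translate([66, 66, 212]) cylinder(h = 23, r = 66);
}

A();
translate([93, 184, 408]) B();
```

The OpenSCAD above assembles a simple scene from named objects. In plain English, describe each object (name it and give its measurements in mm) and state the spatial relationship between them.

A is a four-legged stool. The seat is 300×343 mm, 33 mm thick, top at z = 408 mm. It stands on four round legs, each 42 mm in diameter, from z = 0 to the seat underside, each leg's axis is inset half a diameter from the nearest pair of seat edges (so the leg's bounding box is flush with the corner).

B is a spool: two coaxial disc flanges of radius 66 mm and thickness 23 mm, joined by a core cylinder of radius 16 mm and height 189 mm. The lower flange rests on z = 0 and the three cylinders share a vertical axis.

The spool is on top of the stool.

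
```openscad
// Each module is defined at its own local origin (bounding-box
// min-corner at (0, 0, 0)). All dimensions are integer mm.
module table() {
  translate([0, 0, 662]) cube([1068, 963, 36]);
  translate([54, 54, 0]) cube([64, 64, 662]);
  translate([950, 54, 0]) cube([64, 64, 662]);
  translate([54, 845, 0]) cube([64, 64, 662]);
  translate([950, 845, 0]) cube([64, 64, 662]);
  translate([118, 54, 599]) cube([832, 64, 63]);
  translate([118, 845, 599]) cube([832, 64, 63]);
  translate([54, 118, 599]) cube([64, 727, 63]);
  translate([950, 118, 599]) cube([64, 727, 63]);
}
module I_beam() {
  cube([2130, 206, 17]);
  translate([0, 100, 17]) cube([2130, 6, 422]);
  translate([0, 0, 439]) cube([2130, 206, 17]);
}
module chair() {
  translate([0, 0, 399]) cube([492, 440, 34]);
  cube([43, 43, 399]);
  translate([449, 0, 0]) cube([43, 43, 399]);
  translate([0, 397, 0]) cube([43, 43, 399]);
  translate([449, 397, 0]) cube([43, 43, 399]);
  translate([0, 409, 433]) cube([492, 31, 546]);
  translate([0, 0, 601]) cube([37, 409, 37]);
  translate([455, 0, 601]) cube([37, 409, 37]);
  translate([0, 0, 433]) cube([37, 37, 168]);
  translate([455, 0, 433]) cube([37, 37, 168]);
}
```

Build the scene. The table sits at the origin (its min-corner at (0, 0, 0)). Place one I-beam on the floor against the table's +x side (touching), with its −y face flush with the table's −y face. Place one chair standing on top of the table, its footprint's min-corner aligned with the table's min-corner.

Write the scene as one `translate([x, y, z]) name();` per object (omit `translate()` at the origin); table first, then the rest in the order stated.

table();
translate([1068, 0, 0]) I_beam();
translate([0, 0, 698]) chair();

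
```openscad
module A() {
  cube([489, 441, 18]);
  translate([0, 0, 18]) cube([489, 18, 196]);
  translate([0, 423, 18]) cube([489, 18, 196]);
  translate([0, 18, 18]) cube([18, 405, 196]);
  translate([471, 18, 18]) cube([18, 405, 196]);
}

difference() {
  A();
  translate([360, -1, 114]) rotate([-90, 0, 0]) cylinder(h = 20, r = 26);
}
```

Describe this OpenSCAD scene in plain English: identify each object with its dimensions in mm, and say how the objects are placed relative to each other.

A is an open storage box with external size 489×441×214 mm and wall thickness 18 mm (the base is also 18 mm thick). The base covers the whole footprint; the four walls stand on the base, with the y-facing walls full-width and the x-facing walls fitting between their inner faces.

The open box has a circular hole of radius 26 mm through its front wall, centred at (x = 360, z = 114).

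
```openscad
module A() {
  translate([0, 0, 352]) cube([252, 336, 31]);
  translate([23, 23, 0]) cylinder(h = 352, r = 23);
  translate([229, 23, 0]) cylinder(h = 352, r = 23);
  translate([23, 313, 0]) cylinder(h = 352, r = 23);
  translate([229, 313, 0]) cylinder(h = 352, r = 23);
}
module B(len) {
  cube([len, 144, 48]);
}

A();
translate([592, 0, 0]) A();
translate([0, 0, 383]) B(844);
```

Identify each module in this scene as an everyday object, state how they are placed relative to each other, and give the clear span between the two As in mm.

A is a stool. B is a beam. A beam spans the tops of two stools. The clear span between the two stools is 340 mm.

Second stool starts at x = 592; first ends at x = 252; clear span = 592 − 252 = 340 mm.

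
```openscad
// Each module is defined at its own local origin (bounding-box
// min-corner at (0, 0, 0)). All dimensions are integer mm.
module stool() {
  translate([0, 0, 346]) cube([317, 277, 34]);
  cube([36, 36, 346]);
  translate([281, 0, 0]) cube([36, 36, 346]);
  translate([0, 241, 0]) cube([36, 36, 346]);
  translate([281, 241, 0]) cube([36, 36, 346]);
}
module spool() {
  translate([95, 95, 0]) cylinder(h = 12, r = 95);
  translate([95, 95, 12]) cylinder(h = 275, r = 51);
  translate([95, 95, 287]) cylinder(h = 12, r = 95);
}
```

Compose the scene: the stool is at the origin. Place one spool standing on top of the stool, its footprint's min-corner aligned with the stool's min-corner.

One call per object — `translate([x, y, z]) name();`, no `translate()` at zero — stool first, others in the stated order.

stool();
translate([0, 0, 380]) spool();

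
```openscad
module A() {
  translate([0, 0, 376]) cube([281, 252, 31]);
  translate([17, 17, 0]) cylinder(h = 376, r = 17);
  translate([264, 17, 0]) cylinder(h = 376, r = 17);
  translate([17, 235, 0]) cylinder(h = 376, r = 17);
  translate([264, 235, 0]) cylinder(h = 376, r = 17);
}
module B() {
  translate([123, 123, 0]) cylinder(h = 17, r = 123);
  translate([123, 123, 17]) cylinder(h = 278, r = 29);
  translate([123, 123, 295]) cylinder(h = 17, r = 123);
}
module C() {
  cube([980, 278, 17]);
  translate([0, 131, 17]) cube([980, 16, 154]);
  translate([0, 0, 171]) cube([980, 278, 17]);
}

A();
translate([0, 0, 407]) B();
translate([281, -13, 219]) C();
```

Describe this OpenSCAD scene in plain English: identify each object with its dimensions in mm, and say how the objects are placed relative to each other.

A is a four-legged stool. The seat is 281×252 mm, 31 mm thick, top at z = 407 mm. It stands on four round legs, each 34 mm in diameter, from z = 0 to the seat underside, each leg's axis is inset half a diameter from the nearest pair of seat edges (so the leg's bounding box is flush with the corner).

B is a spool: two coaxial disc flanges of radius 123 mm and thickness 17 mm, joined by a core cylinder of radius 29 mm and height 278 mm. The lower flange rests on z = 0 and the three cylinders share a vertical axis.

C is an I-beam lying along x, 980 mm long. Overall section height 188 mm. Two flanges 278 mm wide (y) and 17 mm thick, one on the floor and one at the top; a web 16 mm thick runs between them, centred on the flange width.

The spool is on top of the stool. The I-beam is beside the stool with their tops flush at z = 407.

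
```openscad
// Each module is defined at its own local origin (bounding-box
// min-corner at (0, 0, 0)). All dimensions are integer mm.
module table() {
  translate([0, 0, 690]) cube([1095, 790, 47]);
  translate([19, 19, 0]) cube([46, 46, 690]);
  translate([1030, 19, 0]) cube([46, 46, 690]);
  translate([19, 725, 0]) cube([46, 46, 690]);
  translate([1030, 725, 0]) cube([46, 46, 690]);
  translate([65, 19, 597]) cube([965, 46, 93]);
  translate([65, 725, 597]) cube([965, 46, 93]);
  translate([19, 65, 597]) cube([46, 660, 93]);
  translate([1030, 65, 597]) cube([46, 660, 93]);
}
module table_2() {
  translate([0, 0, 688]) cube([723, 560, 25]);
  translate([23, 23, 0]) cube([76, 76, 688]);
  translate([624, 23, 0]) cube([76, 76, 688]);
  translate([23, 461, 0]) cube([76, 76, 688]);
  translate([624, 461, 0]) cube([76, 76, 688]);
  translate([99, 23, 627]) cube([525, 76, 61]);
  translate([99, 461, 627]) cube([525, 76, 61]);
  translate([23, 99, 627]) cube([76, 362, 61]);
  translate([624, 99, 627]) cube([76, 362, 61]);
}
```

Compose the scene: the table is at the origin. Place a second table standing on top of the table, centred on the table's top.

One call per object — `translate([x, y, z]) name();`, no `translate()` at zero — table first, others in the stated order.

table();
translate([186, 115, 737]) table_2();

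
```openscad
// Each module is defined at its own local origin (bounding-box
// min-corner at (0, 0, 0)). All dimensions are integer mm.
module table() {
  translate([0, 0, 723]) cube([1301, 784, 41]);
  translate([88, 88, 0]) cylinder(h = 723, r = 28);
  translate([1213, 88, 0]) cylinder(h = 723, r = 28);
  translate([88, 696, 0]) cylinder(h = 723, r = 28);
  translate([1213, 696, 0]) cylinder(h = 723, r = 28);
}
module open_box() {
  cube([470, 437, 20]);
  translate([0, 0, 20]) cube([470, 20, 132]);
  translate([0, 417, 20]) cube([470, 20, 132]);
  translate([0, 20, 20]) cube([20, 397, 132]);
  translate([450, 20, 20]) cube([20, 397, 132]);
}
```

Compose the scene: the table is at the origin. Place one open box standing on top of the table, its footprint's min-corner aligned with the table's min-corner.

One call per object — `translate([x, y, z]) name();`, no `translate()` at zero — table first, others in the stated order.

table();
translate([0, 0, 764]) open_box();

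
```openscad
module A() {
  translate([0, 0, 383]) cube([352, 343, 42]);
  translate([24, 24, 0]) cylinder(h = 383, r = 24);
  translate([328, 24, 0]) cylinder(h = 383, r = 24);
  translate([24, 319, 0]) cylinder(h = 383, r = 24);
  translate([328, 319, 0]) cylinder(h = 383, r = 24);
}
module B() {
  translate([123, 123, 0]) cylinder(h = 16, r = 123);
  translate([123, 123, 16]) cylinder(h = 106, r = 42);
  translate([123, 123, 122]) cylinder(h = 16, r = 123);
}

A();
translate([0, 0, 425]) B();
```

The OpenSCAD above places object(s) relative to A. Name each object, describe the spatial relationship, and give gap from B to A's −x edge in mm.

The spool's min-x is at 0; the stool's min-x is 0; gap = 0 mm.

A is a stool. B is a spool. The spool is on top of the stool. The gap from the spool to the stool's −x edge is 0 mm.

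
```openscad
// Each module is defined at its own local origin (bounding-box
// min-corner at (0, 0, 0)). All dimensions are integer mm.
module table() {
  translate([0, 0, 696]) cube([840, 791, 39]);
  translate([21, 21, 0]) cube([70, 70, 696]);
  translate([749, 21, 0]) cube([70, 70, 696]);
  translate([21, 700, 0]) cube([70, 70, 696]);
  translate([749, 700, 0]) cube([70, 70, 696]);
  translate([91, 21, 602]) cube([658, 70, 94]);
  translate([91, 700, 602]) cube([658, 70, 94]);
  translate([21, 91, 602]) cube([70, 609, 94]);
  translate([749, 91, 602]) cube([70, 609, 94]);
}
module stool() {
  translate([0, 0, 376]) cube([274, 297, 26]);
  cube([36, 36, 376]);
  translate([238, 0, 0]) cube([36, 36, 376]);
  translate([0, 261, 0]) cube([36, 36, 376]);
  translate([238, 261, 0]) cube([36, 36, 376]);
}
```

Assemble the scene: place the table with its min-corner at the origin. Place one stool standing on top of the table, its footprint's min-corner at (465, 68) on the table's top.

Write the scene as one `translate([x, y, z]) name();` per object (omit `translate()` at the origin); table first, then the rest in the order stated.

table();
translate([465, 68, 735]) stool();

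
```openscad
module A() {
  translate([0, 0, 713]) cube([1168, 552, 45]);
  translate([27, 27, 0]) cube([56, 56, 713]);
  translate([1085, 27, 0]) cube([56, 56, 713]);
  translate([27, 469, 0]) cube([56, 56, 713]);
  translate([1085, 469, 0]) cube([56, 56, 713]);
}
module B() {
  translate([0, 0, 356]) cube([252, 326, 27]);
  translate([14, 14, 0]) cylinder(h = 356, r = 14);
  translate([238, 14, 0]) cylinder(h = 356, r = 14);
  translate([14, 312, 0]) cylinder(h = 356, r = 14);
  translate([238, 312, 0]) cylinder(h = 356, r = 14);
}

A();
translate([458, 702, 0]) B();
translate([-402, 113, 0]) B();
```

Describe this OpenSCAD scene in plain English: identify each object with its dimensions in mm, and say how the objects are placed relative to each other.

A is a table: top 1168 mm (x) × 552 mm (y), 45 mm thick, upper face at z = 758 mm, on four 56×56 mm square legs, each inset 27 mm from the nearest pair of top edges, running from z = 0 to the bottom of the top.

B is a simple wooden stool: a rectangular seat 252 mm (x) by 326 mm (y), 27 mm thick, top face at z = 383 mm, on four round legs, each 28 mm in diameter. The legs rest on z = 0, each leg's axis is inset half a diameter from the nearest pair of seat edges (so the leg's bounding box is flush with the corner).

Two stools sit around the table at the +y, −x sides.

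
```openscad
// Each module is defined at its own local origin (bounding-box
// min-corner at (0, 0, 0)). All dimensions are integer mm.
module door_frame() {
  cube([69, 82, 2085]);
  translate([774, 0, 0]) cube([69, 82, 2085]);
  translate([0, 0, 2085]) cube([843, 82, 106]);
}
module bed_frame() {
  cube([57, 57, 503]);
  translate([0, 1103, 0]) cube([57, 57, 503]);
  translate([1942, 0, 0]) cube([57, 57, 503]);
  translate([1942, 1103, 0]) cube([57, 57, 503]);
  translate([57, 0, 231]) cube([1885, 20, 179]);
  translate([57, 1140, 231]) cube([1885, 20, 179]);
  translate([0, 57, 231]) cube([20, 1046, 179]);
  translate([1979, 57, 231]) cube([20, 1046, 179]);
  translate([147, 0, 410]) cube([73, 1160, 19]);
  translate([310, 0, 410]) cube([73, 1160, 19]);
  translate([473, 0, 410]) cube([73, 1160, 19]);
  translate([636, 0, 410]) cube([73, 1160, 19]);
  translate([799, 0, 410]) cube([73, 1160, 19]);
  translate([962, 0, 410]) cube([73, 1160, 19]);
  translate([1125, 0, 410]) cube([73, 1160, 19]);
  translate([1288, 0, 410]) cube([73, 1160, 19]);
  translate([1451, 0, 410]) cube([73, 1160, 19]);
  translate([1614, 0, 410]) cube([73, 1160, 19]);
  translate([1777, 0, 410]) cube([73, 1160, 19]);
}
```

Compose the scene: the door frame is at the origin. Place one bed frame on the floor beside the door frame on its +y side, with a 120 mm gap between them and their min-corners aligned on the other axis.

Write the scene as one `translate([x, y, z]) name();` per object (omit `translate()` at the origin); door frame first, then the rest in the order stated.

door_frame();
translate([0, 202, 0]) bed_frame();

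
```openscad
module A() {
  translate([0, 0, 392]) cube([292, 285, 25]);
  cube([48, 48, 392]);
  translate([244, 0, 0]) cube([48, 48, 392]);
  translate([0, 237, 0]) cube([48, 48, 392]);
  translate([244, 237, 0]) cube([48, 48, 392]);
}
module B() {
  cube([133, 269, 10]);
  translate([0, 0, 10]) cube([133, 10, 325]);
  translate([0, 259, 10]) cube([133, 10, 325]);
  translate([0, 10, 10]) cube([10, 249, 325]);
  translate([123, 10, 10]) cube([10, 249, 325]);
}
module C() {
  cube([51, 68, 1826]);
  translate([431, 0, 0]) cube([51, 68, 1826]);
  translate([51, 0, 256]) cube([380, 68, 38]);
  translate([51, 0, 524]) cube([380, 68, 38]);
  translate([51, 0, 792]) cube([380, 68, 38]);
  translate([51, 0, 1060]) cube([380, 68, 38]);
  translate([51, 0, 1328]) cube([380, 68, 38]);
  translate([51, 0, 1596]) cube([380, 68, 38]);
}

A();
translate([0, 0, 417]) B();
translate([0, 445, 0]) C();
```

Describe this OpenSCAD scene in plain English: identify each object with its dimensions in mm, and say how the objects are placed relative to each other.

A is a four-legged stool. The seat is 292×285 mm, 25 mm thick, top at z = 417 mm. It stands on four square legs, each 48×48 mm in cross-section, from z = 0 to the seat underside, each flush with a corner of the seat.

B is an open storage box with external size 133×269×335 mm and wall thickness 10 mm (the base is also 10 mm thick). The base covers the whole footprint; the four walls stand on the base, with the y-facing walls full-width and the x-facing walls fitting between their inner faces.

C is a straight ladder. Two 51×68 mm vertical rails, 1826 mm tall, stand 482 mm apart (outside-to-outside) with their front faces coplanar on the −y side. 6 rungs, each 68 mm deep and 38 mm tall, span between the inner faces of the rails, front faces flush with the rails. The lowest rung's underside is at z = 256 mm and rungs are spaced 268 mm apart (underside to underside).

The open box is on top of the stool. The ladder is on the floor beside the stool on its +y side.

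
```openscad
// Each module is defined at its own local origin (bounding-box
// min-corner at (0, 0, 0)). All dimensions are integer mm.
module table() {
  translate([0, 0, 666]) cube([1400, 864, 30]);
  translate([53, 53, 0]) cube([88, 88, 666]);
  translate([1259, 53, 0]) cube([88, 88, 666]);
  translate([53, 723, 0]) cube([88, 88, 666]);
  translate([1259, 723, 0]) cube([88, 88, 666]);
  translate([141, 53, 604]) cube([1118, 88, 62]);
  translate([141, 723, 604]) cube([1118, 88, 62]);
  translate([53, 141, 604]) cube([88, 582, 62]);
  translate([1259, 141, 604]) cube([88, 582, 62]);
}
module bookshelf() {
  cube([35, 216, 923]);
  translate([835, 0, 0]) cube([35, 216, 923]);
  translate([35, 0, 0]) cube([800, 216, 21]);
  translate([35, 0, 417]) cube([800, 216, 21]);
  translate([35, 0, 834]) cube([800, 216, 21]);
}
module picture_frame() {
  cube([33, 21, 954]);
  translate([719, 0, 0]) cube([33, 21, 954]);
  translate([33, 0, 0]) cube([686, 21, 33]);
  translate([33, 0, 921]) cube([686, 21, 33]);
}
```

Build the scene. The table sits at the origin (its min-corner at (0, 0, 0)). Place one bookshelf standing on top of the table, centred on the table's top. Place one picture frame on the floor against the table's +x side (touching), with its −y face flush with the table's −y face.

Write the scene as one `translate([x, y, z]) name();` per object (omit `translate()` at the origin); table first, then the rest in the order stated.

table();
translate([265, 324, 696]) bookshelf();
translate([1400, 0, 0]) picture_frame();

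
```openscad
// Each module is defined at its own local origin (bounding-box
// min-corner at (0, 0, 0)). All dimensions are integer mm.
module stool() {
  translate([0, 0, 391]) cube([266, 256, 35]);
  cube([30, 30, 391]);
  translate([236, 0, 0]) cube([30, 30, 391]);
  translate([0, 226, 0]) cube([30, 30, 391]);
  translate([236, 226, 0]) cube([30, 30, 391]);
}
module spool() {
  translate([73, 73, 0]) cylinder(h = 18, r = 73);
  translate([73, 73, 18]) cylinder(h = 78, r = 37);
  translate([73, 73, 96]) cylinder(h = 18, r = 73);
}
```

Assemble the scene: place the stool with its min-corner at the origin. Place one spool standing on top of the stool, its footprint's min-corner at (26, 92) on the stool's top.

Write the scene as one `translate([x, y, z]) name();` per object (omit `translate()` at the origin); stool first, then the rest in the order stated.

stool();
translate([26, 92, 426]) spool();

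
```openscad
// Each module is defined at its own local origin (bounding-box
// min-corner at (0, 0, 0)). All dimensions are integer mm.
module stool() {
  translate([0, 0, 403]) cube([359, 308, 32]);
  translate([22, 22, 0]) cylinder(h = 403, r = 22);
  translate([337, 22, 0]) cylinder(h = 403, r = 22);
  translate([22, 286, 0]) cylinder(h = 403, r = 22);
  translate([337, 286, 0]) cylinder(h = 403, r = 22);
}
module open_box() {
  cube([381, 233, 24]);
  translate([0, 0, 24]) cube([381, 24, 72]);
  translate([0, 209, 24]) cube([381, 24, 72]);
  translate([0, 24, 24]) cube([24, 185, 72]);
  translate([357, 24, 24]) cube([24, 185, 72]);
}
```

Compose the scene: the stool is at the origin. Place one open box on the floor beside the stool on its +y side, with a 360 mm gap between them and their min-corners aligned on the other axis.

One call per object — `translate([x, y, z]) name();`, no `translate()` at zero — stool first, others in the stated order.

stool();
translate([0, 668, 0]) open_box();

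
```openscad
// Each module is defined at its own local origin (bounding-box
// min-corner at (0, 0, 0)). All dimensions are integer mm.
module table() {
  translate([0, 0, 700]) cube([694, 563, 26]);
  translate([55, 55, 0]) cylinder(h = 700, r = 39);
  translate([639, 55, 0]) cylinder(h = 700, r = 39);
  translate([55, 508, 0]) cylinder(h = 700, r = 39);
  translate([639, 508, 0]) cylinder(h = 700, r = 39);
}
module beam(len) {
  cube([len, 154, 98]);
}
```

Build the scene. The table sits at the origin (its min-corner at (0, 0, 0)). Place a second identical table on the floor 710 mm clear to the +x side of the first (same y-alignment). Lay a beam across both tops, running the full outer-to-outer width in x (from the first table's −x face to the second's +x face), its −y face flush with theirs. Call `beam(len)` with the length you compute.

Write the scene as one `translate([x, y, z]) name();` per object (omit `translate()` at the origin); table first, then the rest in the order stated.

table();
translate([1404, 0, 0]) table();
translate([0, 0, 726]) beam(2098);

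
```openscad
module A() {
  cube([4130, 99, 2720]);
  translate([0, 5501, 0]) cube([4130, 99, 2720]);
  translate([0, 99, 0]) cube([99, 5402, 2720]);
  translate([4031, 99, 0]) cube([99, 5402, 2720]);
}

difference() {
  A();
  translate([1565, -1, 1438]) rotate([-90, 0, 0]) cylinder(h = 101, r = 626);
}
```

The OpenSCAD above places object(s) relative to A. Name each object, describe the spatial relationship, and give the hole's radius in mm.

A is a house frame. The house frame has a circular hole through its front wall. The hole's radius is 626 mm.

The subtracted cylinder has r = 626 mm.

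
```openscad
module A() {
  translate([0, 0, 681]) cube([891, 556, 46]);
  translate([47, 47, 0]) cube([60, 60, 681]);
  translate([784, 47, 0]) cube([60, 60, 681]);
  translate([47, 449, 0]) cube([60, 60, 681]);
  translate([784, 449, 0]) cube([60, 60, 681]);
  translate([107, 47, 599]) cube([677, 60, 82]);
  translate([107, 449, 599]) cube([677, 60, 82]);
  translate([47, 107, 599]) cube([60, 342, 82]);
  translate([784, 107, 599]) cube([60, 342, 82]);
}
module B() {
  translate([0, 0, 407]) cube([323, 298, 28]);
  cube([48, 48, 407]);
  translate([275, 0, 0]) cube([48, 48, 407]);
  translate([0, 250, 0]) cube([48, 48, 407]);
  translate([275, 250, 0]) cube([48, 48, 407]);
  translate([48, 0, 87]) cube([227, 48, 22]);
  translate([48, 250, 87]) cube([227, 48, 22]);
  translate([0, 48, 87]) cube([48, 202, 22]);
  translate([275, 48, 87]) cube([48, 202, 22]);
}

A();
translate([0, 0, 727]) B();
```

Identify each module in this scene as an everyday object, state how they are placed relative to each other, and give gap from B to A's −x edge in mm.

The stool's min-x is at 0; the table's min-x is 0; gap = 0 mm.

A is a table. B is a stool. The stool is on top of the table. The gap from the stool to the table's −x edge is 0 mm.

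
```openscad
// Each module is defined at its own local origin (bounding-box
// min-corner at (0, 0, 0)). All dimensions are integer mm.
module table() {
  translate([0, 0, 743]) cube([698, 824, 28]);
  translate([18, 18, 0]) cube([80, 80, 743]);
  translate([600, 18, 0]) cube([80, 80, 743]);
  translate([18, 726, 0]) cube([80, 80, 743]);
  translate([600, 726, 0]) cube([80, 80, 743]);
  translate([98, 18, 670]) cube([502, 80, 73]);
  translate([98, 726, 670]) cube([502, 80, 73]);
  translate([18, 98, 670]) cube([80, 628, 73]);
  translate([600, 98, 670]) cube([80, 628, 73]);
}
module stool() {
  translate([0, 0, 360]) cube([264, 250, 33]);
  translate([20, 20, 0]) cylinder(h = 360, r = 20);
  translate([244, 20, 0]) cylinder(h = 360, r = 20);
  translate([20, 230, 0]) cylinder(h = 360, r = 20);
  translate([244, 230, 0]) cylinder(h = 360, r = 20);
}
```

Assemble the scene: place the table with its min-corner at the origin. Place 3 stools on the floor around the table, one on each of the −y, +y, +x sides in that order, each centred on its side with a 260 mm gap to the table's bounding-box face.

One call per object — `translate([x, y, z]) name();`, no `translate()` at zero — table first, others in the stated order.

table();
translate([217, -510, 0]) stool();
translate([217, 1084, 0]) stool();
translate([958, 287, 0]) stool();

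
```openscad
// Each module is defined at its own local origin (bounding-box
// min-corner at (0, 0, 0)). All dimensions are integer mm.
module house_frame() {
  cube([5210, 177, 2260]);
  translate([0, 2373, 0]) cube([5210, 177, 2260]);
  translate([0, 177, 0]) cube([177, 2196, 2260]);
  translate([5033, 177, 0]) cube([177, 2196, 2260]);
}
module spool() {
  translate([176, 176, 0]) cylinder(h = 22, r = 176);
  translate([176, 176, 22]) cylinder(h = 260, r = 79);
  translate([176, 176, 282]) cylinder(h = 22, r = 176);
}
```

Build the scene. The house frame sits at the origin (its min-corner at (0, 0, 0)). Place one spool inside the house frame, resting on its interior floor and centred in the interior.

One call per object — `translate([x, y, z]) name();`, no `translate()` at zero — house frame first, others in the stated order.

house_frame();
translate([2429, 1099, 0]) spool();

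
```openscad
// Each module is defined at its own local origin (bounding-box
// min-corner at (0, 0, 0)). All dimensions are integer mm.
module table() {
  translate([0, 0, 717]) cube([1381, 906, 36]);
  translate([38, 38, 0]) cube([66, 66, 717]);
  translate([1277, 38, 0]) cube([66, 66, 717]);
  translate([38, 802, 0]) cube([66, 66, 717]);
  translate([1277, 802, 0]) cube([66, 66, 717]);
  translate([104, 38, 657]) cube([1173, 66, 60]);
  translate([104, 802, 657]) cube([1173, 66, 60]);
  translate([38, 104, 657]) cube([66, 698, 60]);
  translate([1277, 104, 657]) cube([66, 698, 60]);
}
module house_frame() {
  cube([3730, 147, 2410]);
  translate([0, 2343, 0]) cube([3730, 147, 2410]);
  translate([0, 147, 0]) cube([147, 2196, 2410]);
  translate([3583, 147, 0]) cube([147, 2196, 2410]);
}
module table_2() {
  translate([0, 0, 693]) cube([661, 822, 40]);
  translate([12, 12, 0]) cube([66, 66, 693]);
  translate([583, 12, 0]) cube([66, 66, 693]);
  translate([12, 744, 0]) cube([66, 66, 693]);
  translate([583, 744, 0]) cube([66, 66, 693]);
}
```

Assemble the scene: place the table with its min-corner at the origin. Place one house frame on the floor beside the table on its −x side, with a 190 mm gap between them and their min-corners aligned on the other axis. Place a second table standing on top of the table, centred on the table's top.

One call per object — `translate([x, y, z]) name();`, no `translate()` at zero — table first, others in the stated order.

table();
translate([-3920, 0, 0]) house_frame();
translate([360, 42, 753]) table_2();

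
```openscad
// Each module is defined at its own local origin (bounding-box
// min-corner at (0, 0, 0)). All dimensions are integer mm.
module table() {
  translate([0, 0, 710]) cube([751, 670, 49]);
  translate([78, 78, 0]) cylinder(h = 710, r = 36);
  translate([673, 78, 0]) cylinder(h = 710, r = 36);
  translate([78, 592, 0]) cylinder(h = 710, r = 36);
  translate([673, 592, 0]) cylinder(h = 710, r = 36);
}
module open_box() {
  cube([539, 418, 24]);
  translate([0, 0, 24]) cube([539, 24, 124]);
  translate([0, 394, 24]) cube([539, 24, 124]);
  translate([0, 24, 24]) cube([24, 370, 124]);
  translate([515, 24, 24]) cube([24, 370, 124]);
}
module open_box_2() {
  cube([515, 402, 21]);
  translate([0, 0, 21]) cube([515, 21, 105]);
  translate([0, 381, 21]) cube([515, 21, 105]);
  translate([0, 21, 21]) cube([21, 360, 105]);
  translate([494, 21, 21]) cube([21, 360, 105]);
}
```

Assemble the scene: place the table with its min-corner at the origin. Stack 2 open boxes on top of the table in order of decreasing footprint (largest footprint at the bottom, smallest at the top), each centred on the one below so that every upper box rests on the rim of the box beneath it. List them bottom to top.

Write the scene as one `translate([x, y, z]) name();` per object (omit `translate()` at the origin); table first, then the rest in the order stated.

table();
translate([106, 126, 759]) open_box();
translate([118, 134, 907]) open_box_2();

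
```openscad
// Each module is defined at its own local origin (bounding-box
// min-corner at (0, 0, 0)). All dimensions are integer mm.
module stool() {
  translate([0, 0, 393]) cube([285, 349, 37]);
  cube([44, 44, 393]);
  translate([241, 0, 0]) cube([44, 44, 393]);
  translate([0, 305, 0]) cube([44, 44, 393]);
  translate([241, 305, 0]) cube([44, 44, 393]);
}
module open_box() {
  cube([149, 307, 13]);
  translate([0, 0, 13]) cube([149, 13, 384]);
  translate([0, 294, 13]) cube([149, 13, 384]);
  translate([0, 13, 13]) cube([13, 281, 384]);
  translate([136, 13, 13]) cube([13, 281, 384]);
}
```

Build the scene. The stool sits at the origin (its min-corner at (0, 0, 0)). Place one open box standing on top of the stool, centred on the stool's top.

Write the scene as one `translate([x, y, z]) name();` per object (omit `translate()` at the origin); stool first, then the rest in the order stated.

stool();
translate([68, 21, 430]) open_box();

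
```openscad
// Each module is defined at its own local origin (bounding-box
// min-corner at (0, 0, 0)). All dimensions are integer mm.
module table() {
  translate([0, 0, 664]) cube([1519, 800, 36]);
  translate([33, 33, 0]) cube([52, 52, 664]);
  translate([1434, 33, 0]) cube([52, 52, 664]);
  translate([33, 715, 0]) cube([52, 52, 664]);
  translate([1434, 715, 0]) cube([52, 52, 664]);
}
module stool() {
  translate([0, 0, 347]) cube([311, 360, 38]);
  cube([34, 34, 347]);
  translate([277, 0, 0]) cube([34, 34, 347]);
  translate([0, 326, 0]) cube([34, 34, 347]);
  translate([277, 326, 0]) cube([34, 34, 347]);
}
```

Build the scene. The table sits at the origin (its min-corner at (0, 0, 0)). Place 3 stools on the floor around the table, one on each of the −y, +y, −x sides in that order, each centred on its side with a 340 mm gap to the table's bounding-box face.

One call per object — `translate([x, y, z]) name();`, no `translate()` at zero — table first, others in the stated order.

table();
translate([604, -700, 0]) stool();
translate([604, 1140, 0]) stool();
translate([-651, 220, 0]) stool();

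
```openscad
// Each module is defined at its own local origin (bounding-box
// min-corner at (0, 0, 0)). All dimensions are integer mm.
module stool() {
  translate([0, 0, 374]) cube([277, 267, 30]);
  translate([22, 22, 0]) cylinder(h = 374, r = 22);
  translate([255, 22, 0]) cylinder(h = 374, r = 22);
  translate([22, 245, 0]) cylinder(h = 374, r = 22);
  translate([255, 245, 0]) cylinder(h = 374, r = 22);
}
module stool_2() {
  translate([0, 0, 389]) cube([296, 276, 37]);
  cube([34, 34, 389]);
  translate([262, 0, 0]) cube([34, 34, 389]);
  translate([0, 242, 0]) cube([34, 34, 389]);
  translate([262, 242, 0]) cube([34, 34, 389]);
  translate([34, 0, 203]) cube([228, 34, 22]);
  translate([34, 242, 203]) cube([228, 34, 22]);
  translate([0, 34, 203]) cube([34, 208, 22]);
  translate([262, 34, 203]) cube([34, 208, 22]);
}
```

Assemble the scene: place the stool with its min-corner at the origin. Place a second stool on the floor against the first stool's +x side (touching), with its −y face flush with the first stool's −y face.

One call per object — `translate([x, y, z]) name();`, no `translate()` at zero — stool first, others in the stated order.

stool();
translate([277, 0, 0]) stool_2();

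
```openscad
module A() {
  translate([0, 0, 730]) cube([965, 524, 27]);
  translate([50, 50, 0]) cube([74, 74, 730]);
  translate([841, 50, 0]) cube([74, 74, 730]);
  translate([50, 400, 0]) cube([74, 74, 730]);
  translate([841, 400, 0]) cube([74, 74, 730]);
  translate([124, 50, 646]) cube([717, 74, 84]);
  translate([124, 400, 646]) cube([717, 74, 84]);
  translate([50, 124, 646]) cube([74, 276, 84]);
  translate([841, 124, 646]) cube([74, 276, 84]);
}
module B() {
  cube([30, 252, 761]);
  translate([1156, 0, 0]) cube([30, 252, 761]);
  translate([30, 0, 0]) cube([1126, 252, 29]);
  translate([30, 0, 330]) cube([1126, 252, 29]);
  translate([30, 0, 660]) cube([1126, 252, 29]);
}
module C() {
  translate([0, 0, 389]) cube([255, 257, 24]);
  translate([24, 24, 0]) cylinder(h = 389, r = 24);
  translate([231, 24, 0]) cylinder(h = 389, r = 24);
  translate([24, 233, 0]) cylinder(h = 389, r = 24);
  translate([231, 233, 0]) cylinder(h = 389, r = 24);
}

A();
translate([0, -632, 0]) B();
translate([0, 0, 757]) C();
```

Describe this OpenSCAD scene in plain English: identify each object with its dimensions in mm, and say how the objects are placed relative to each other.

A is a table with a 965×524 mm rectangular top, 27 mm thick, top surface at z = 757 mm, supported by four 74×74 mm square legs, each inset 50 mm from the nearest pair of top edges, running from the floor. Four apron rails, 74 mm thick and 84 mm tall, run between adjacent legs with their top edges flush with the underside of the top and their outer faces flush with the legs' outer faces.

B is an open bookshelf. Two side panels, each 30 mm thick, 252 mm deep and 761 mm tall, stand 1186 mm apart (outside-to-outside). Between them sit 3 shelves, each 29 mm thick and 252 mm deep, spanning the full gap between the sides. The bottom shelf rests on the floor (its underside at z = 0) and the clear gap between one shelf's top and the next shelf's underside is 301 mm.

C is a four-legged stool. The seat is a 255×257×24 mm slab whose top surface is at z = 413 mm; four round legs, each 48 mm in diameter, run from the floor (z = 0) to the underside of the seat, each leg's axis is inset half a diameter from the nearest pair of seat edges (so the leg's bounding box is flush with the corner).

The bookshelf is on the floor beside the table on its −y side. The stool is on top of the table.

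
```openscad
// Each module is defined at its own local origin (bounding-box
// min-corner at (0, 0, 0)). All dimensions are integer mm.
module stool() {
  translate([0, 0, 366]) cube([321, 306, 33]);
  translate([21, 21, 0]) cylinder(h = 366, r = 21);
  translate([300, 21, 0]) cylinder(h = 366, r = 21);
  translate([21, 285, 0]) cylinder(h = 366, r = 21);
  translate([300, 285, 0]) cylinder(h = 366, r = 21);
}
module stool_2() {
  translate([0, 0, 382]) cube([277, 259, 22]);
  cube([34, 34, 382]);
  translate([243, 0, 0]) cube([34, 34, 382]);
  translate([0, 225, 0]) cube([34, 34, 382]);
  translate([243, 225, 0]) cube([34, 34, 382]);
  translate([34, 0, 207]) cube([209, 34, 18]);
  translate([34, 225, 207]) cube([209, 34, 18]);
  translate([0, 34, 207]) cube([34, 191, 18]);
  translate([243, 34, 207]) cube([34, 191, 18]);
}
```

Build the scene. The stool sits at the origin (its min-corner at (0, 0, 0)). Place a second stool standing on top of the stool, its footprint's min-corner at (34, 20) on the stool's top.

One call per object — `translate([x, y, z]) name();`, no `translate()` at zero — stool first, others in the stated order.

stool();
translate([34, 20, 399]) stool_2();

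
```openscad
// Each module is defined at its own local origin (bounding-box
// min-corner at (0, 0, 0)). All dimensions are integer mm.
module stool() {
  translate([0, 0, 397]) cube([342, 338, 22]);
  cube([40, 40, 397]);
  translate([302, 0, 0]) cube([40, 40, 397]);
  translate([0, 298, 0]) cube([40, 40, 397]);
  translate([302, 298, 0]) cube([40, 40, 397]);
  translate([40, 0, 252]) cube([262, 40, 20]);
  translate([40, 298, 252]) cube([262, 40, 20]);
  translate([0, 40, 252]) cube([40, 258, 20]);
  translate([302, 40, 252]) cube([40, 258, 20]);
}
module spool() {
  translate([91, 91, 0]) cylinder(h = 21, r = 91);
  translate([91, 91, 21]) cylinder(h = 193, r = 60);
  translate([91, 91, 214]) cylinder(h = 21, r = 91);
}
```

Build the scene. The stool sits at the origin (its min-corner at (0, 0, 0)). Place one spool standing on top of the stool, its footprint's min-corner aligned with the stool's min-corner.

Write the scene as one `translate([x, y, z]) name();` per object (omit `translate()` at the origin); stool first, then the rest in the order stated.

stool();
translate([0, 0, 419]) spool();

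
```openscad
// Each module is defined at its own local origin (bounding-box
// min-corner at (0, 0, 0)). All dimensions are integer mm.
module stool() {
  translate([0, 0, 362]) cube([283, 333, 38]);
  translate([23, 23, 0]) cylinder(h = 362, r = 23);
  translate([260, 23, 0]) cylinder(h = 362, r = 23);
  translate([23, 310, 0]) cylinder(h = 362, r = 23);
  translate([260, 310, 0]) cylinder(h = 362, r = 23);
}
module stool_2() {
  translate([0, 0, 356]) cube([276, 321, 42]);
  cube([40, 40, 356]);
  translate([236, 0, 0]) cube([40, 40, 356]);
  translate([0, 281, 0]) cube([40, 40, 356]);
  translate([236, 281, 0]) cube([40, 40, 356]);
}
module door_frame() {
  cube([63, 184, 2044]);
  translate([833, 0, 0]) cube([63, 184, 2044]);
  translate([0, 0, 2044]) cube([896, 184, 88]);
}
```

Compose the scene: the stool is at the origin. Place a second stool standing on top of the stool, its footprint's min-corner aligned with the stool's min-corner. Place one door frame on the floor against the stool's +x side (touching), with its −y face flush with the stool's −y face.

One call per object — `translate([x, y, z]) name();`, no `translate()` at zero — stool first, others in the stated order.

stool();
translate([0, 0, 400]) stool_2();
translate([283, 0, 0]) door_frame();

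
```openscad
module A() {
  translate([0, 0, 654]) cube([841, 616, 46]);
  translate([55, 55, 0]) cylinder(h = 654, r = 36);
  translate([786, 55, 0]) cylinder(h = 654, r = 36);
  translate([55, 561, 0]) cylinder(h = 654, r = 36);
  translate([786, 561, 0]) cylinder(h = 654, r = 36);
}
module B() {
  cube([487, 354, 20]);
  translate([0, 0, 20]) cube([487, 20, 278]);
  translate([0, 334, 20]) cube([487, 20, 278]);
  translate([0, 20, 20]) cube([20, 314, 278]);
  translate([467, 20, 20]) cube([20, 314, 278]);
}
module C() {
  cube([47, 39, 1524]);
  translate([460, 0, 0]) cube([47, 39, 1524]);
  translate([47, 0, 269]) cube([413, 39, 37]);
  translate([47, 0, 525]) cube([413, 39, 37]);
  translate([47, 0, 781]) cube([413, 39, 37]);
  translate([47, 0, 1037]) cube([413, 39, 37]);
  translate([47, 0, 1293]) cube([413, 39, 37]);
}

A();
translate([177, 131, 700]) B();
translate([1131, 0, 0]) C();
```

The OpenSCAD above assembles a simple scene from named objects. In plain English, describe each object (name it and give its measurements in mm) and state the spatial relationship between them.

A is a table: top 841 mm (x) × 616 mm (y), 46 mm thick, upper face at z = 700 mm, on four round legs of 72 mm diameter, each leg's bounding box inset 19 mm from the nearest pair of top edges, running from z = 0 to the bottom of the top.

B is an open storage box with external size 487×354×298 mm and wall thickness 20 mm (the base is also 20 mm thick). The base covers the whole footprint; the four walls stand on the base, with the y-facing walls full-width and the x-facing walls fitting between their inner faces.

C is a straight ladder. Two 47×39 mm vertical rails, 1524 mm tall, stand 507 mm apart (outside-to-outside) with their front faces coplanar on the −y side. 5 rungs, each 39 mm deep and 37 mm tall, span between the inner faces of the rails, front faces flush with the rails. The lowest rung's underside is at z = 269 mm and rungs are spaced 256 mm apart (underside to underside).

The open box is on top of the table, centred. The ladder is on the floor beside the table on its +x side.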